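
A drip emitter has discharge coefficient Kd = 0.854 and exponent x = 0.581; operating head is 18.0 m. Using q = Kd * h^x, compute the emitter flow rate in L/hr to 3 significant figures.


q = 0.854 * 18.0^0.581 = 4.58 L/hr
Therefore the emitter flow rate = 4.58 L/hr.


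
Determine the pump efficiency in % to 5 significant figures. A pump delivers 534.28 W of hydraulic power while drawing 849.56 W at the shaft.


Approach: apply the efficiency ratio, eta = (P_out/P_in)*100.
eta = (534.28 / 849.56) * 100 = 62.889 %
Therefore the pump efficiency = 62.889 %.


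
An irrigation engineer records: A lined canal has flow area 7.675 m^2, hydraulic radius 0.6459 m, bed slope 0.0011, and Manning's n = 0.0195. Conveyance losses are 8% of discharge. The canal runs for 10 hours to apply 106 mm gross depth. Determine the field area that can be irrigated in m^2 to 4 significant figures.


Approach: apply Manning's equation with a conveyance and depth budget, Q = (1/n)*A*R^(2/3)*S^(1/2); Q_field = Q*(1-loss); Area = Q_field*t/(d/1000).
Step 1 — canal discharge (Manning's equation):
  Q = (1/0.0195) * 7.675 * 0.6459^(2/3) * 0.0011^(1/2) = 9.75402 m^3/s
Step 2 — delivered flow: Q_field = 9.75402*(1 - 8/100) = 8.97370 m^3/s
Step 3 — volume delivered: V = 8.97370 * 10*3600 = 323053 m^3
Step 4 — area served: A = V / (depth/1000) = 323053 / 0.106 = 3048000 m^2
Therefore the field area that can be irrigated = 3048000 m^2.


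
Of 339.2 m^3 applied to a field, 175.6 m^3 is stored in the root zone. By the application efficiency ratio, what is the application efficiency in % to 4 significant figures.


Approach: apply the application efficiency ratio, Ea = (stored/applied)*100.
Ea = (175.6/339.2)*100 = 51.77 %
Therefore the application efficiency = 51.77 %.


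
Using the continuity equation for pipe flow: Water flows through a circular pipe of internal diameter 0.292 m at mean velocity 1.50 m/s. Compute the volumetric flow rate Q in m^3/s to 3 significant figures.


Approach: apply the continuity equation for pipe flow, Q = A * v with A = pi*(D/2)^2.
A = pi*(0.292/2)^2 = 0.066966 m^2
Q = 0.066966 * 1.50 = 0.100 m^3/s
Therefore the volumetric flow rate Q = 0.100 m^3/s.


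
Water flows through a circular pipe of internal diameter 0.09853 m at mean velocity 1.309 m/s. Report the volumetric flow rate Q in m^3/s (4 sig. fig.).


Approach: apply the continuity equation for pipe flow, Q = A * v with A = pi*(D/2)^2.
A = pi*(0.09853/2)^2 = 0.00762477 m^2
Q = 0.00762477 * 1.309 = 0.009981 m^3/s
Therefore the volumetric flow rate Q = 0.009981 m^3/s.


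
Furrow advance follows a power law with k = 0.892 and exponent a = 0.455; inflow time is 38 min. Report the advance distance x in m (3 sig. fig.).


Approach: apply the power-law advance function, x = k*t^a.
x = 0.892 * 38^0.455 = 4.67 m
Therefore the advance distance x = 4.67 m.


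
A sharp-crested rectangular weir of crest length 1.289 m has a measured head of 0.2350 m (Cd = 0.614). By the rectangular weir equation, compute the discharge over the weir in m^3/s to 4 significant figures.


Approach: apply the rectangular weir equation, Q = (2/3)*Cd*L*sqrt(2g)*H^1.5.
Q = (2/3)*0.614*1.289*sqrt(2*9.81)*0.2350^1.5 = 0.2662 m^3/s
Therefore the discharge over the weir = 0.2662 m^3/s.


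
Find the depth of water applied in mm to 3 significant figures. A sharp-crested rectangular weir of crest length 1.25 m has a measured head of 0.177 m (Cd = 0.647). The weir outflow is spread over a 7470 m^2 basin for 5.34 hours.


Approach: apply the rectangular weir equation with a volume-to-depth conversion, Q = (2/3)*Cd*L*sqrt(2g)*H^1.5; d = Q*t/A * 1000.
Step 1 — weir discharge:
  Q = (2/3)*0.647*1.25*sqrt(2*9.81)*0.177^1.5 = 0.17784 m^3/s
Step 2 — volume: V = 0.17784 * 5.34*3600 = 3418.8 m^3
Step 3 — depth: d = V/A * 1000 = 3418.8/7470 * 1000 = 458 mm
Therefore the depth of water applied = 458 mm.


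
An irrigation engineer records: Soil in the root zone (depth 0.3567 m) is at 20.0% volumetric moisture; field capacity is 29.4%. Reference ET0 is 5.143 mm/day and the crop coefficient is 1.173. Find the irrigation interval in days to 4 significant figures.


Approach: apply soil-water budget scheduling, SMD = (FC-theta)/100*depth*1000; ETc = ET0*Kc; interval = SMD/ETc.
Step 1 — soil moisture deficit:
  SMD = (29.4 - 20.0)/100 * 0.3567 * 1000 = 33.5298 mm
Step 2 — daily crop ET (ETc = ET0*Kc):
  ETc = 5.143 * 1.173 = 6.03274 mm/day
Step 3 — irrigation interval (SMD/ETc):
  interval = 33.5298 / 6.03274 = 5.558 days
Therefore the irrigation interval = 5.558 days.


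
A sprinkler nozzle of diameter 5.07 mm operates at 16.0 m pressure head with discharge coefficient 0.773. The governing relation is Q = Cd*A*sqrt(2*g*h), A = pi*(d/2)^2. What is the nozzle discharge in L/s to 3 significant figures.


A = pi*(5.07e-3/2)^2 = 2.0189e-05 m^2
Q = 0.773 * 2.0189e-05 * sqrt(2*9.81*16.0) * 1000 = 0.276 L/s
Therefore the nozzle discharge = 0.276 L/s.


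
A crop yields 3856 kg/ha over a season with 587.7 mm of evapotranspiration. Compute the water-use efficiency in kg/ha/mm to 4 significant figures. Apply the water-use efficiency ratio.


Approach: apply the water-use efficiency ratio, WUE = yield/ET.
WUE = 3856 / 587.7 = 6.561 kg/ha/mm
Therefore the water-use efficiency = 6.561 kg/ha/mm.


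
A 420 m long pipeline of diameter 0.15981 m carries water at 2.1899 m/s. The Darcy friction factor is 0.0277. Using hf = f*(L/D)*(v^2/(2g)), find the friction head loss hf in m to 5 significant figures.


hf = 0.0277 * (420/0.15981) * (2.1899^2 / (2*9.81))
hf = 17.794 m
Therefore the friction head loss hf = 17.794 m.


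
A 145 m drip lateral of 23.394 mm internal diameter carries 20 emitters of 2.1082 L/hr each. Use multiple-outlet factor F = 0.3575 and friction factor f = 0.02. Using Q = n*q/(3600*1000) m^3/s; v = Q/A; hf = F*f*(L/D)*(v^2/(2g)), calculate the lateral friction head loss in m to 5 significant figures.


Q = 20*2.1082/(3600*1000) = 1.171222e-05 m^3/s
A = pi*(23.394e-3/2)^2 = 4.298321e-04 m^2, so v = Q/A = 0.02724837 m/s
hf = 0.3575*0.02*(145/0.023394)*(0.02724837^2/(2*9.81)) = 0.0016771 m
Therefore the lateral friction head loss = 0.0016771 m.


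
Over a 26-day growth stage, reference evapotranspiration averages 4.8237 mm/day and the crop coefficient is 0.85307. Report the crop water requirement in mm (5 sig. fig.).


Approach: apply the crop water requirement relation, CWR = ET0 * Kc * days.
CWR = 4.8237 * 0.85307 * 26 = 106.99 mm
Therefore the crop water requirement = 106.99 mm.


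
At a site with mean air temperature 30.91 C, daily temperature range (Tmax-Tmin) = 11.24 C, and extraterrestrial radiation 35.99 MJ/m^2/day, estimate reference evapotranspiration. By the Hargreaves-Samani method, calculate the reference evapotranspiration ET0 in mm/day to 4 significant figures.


Approach: apply the Hargreaves-Samani method, ET0 = 0.0023*(Tmean+17.8)*sqrt(Tmax-Tmin)*0.408*Ra.
ET0 = 0.0023*(30.91+17.8)*sqrt(11.24)*0.408*35.99 = 5.515 mm/day
Therefore the reference evapotranspiration ET0 = 5.515 mm/day.


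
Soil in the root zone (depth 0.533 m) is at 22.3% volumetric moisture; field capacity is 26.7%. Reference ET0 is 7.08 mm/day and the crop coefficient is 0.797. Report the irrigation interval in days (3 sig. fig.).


Approach: apply soil-water budget scheduling, SMD = (FC-theta)/100*depth*1000; ETc = ET0*Kc; interval = SMD/ETc.
Step 1 — soil moisture deficit:
  SMD = (26.7 - 22.3)/100 * 0.533 * 1000 = 23.452 mm
Step 2 — daily crop ET (ETc = ET0*Kc):
  ETc = 7.08 * 0.797 = 5.6428 mm/day
Step 3 — irrigation interval (SMD/ETc):
  interval = 23.452 / 5.6428 = 4.16 days
Therefore the irrigation interval = 4.16 days.


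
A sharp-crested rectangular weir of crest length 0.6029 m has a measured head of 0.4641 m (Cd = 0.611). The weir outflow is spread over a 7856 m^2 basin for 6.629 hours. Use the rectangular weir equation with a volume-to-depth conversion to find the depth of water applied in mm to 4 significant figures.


Approach: apply the rectangular weir equation with a volume-to-depth conversion, Q = (2/3)*Cd*L*sqrt(2g)*H^1.5; d = Q*t/A * 1000.
Step 1 — weir discharge:
  Q = (2/3)*0.611*0.6029*sqrt(2*9.81)*0.4641^1.5 = 0.343924 m^3/s
Step 2 — volume: V = 0.343924 * 6.629*3600 = 8207.53 m^3
Step 3 — depth: d = V/A * 1000 = 8207.53/7856 * 1000 = 1045 mm
Therefore the depth of water applied = 1045 mm.


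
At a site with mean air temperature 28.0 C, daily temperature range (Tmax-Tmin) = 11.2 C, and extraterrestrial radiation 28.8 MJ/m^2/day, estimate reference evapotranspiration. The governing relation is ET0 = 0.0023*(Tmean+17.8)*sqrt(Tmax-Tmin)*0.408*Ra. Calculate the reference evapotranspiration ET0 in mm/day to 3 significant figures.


ET0 = 0.0023*(28.0+17.8)*sqrt(11.2)*0.408*28.8 = 4.14 mm/day
Therefore the reference evapotranspiration ET0 = 4.14 mm/day.


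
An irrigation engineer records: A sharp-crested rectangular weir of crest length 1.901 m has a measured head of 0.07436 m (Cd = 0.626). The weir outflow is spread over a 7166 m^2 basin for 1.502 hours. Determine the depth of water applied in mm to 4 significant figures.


Approach: apply the rectangular weir equation with a volume-to-depth conversion, Q = (2/3)*Cd*L*sqrt(2g)*H^1.5; d = Q*t/A * 1000.
Step 1 — weir discharge:
  Q = (2/3)*0.626*1.901*sqrt(2*9.81)*0.07436^1.5 = 0.0712564 m^3/s
Step 2 — volume: V = 0.0712564 * 1.502*3600 = 385.298 m^3
Step 3 — depth: d = V/A * 1000 = 385.298/7166 * 1000 = 53.77 mm
Therefore the depth of water applied = 53.77 mm.


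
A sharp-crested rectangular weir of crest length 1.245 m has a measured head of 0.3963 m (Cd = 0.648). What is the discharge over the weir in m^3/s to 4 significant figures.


Approach: apply the rectangular weir equation, Q = (2/3)*Cd*L*sqrt(2g)*H^1.5.
Q = (2/3)*0.648*1.245*sqrt(2*9.81)*0.3963^1.5 = 0.5943 m^3/s
Therefore the discharge over the weir = 0.5943 m^3/s.


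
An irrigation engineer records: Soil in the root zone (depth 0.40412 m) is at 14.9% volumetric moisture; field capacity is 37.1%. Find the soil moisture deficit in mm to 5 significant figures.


Approach: apply the soil moisture deficit relation, SMD = (FC - theta)/100 * depth * 1000.
SMD = (37.1 - 14.9)/100 * 0.40412 * 1000 = 89.715 mm
Therefore the soil moisture deficit = 89.715 mm.


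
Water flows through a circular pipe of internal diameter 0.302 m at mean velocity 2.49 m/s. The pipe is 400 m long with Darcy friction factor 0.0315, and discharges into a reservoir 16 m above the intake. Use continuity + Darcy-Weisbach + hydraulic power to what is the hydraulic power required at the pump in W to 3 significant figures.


Approach: apply continuity + Darcy-Weisbach + hydraulic power, Q = A*v; hf = f*(L/D)*(v^2/(2g)); H = static + hf; P = rho*g*Q*H.
Step 1 — flow rate (continuity, Q = A*v):
  A = pi*(0.302/2)^2 = 0.071631 m^2
  Q = 0.071631 * 2.49 = 0.17836 m^3/s
Step 2 — friction head loss (Darcy-Weisbach):
  hf = 0.0315 * (400/0.302) * (2.49^2 / (2*9.81))
  hf = 13.184 m
Step 3 — total head: H = 16 + 13.184 = 29.184 m
Step 4 — hydraulic power (P = rho*g*Q*H):
  P = 1000 * 9.81 * 0.17836 * 29.184 = 51100 W
Therefore the hydraulic power required at the pump = 51100 W.


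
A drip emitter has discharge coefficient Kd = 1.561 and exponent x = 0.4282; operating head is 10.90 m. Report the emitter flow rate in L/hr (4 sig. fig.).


Approach: apply the emitter characteristic equation, q = Kd * h^x.
q = 1.561 * 10.90^0.4282 = 4.341 L/hr
Therefore the emitter flow rate = 4.341 L/hr.


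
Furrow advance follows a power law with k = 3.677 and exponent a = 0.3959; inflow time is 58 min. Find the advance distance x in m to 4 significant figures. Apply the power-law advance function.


Approach: apply the power-law advance function, x = k*t^a.
x = 3.677 * 58^0.3959 = 18.35 m
Therefore the advance distance x = 18.35 m.


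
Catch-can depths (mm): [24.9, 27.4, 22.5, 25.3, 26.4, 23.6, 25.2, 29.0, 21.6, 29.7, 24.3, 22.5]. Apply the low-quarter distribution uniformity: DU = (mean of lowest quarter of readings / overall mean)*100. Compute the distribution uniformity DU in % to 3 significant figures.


sorted lowest 3 of 12: [21.6, 22.5, 22.5] -> mean = 22.200 mm
overall mean = 25.200 mm
DU = (22.200/25.200)*100 = 88.1 %
Therefore the distribution uniformity DU = 88.1 %.


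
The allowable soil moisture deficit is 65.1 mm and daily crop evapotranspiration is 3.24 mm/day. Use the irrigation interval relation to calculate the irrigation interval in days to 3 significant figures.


Approach: apply the irrigation interval relation, interval = SMD / ETc.
interval = 65.1 / 3.24 = 20.1 days
Therefore the irrigation interval = 20.1 days.


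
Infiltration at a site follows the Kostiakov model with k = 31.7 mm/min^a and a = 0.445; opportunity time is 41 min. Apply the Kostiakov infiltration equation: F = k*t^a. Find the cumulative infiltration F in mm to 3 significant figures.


F = 31.7 * 41^0.445 = 165 mm
Therefore the cumulative infiltration F = 165 mm.


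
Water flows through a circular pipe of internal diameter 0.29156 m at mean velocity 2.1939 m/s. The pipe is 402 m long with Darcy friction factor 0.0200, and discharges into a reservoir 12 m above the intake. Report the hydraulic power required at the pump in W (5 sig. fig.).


Approach: apply continuity + Darcy-Weisbach + hydraulic power, Q = A*v; hf = f*(L/D)*(v^2/(2g)); H = static + hf; P = rho*g*Q*H.
Step 1 — flow rate (continuity, Q = A*v):
  A = pi*(0.29156/2)^2 = 0.06676453 m^2
  Q = 0.06676453 * 2.1939 = 0.1464747 m^3/s
Step 2 — friction head loss (Darcy-Weisbach):
  hf = 0.0200 * (402/0.29156) * (2.1939^2 / (2*9.81))
  hf = 6.764921 m
Step 3 — total head: H = 12 + 6.764921 = 18.76492 m
Step 4 — hydraulic power (P = rho*g*Q*H):
  P = 1000 * 9.81 * 0.1464747 * 18.76492 = 26964 W
Therefore the hydraulic power required at the pump = 26964 W.


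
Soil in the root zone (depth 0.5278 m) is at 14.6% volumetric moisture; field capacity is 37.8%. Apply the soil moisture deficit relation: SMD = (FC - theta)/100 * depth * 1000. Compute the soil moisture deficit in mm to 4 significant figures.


SMD = (37.8 - 14.6)/100 * 0.5278 * 1000 = 122.4 mm
Therefore the soil moisture deficit = 122.4 mm.


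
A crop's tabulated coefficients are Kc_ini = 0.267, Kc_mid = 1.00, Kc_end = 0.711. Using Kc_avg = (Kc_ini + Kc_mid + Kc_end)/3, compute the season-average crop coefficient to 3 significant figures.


Kc_avg = (0.267 + 1.00 + 0.711)/3 = 0.659
Therefore the season-average crop coefficient = 0.659.


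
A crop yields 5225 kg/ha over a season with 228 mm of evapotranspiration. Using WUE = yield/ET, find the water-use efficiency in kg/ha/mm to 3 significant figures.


WUE = 5225 / 228 = 22.9 kg/ha/mm
Therefore the water-use efficiency = 22.9 kg/ha/mm.


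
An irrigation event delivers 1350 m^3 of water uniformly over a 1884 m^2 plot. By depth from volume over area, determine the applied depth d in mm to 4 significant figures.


Approach: apply depth from volume over area, d = (V/A)*1000.
d = (1350 / 1884) * 1000 = 716.6 mm
Therefore the applied depth d = 716.6 mm.


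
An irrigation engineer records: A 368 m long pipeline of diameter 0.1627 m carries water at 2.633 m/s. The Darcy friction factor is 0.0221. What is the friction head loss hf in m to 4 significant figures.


Approach: apply the Darcy-Weisbach equation, hf = f*(L/D)*(v^2/(2g)).
hf = 0.0221 * (368/0.1627) * (2.633^2 / (2*9.81))
hf = 17.66 m
Therefore the friction head loss hf = 17.66 m.


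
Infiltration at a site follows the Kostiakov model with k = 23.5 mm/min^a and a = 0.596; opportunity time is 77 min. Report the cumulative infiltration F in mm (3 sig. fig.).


Approach: apply the Kostiakov infiltration equation, F = k*t^a.
F = 23.5 * 77^0.596 = 313 mm
Therefore the cumulative infiltration F = 313 mm.


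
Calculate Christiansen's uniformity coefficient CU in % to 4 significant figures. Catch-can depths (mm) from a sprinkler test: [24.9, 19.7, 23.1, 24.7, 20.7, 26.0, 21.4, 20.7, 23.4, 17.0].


Approach: apply Christiansen's uniformity coefficient, CU = (1 - mean_abs_deviation/mean)*100.
mean = 22.1600 mm
mean |d_i - mean| = 2.26000 mm
CU = (1 - 2.26000/22.1600)*100 = 89.80 %
Therefore Christiansen's uniformity coefficient CU = 89.80 %.


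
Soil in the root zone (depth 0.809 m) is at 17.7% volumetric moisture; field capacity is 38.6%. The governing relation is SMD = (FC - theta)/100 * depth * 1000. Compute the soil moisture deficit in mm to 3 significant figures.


SMD = (38.6 - 17.7)/100 * 0.809 * 1000 = 169 mm
Therefore the soil moisture deficit = 169 mm.


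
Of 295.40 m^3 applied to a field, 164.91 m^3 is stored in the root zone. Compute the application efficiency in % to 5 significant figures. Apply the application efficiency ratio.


Approach: apply the application efficiency ratio, Ea = (stored/applied)*100.
Ea = (164.91/295.40)*100 = 55.826 %
Therefore the application efficiency = 55.826 %.


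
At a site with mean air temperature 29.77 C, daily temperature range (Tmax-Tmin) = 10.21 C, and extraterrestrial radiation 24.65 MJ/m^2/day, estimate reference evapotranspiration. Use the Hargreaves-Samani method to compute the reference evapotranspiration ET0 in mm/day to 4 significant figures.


Approach: apply the Hargreaves-Samani method, ET0 = 0.0023*(Tmean+17.8)*sqrt(Tmax-Tmin)*0.408*Ra.
ET0 = 0.0023*(29.77+17.8)*sqrt(10.21)*0.408*24.65 = 3.516 mm/day
Therefore the reference evapotranspiration ET0 = 3.516 mm/day.


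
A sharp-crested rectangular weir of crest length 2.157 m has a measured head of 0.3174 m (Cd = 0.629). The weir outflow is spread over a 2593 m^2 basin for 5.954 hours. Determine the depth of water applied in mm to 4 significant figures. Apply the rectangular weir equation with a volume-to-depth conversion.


Approach: apply the rectangular weir equation with a volume-to-depth conversion, Q = (2/3)*Cd*L*sqrt(2g)*H^1.5; d = Q*t/A * 1000.
Step 1 — weir discharge:
  Q = (2/3)*0.629*2.157*sqrt(2*9.81)*0.3174^1.5 = 0.716423 m^3/s
Step 2 — volume: V = 0.716423 * 5.954*3600 = 15356.1 m^3
Step 3 — depth: d = V/A * 1000 = 15356.1/2593 * 1000 = 5922 mm
Therefore the depth of water applied = 5922 mm.


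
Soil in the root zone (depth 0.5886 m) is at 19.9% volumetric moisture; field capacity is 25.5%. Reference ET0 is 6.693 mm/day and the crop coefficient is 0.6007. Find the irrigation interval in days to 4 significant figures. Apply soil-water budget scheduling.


Approach: apply soil-water budget scheduling, SMD = (FC-theta)/100*depth*1000; ETc = ET0*Kc; interval = SMD/ETc.
Step 1 — soil moisture deficit:
  SMD = (25.5 - 19.9)/100 * 0.5886 * 1000 = 32.9616 mm
Step 2 — daily crop ET (ETc = ET0*Kc):
  ETc = 6.693 * 0.6007 = 4.02049 mm/day
Step 3 — irrigation interval (SMD/ETc):
  interval = 32.9616 / 4.02049 = 8.198 days
Therefore the irrigation interval = 8.198 days.


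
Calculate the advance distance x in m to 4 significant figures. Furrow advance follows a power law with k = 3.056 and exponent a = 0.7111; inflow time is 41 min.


Approach: apply the power-law advance function, x = k*t^a.
x = 3.056 * 41^0.7111 = 42.86 m
Therefore the advance distance x = 42.86 m.


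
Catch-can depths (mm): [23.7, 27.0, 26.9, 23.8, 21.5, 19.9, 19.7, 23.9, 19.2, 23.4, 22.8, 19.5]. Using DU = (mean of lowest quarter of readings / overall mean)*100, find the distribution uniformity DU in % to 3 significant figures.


sorted lowest 3 of 12: [19.2, 19.5, 19.7] -> mean = 19.467 mm
overall mean = 22.608 mm
DU = (19.467/22.608)*100 = 86.1 %
Therefore the distribution uniformity DU = 86.1 %.


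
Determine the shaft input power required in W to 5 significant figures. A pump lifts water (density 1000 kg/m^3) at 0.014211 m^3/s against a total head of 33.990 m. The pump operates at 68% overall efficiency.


Approach: apply hydraulic power then efficiency conversion, P = rho*g*Q*H; P_in = P/eta.
Step 1 — hydraulic power (P = rho*g*Q*H):
  P = 1000 * 9.81 * 0.014211 * 33.990 = 4738.543 W
Step 2 — input power: P_in = P/eta = 4738.543 / 0.68 = 6968.4 W
Therefore the shaft input power required = 6968.4 W.


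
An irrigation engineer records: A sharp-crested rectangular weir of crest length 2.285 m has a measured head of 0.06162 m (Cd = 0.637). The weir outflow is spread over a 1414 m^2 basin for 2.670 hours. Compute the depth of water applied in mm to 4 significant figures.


Approach: apply the rectangular weir equation with a volume-to-depth conversion, Q = (2/3)*Cd*L*sqrt(2g)*H^1.5; d = Q*t/A * 1000.
Step 1 — weir discharge:
  Q = (2/3)*0.637*2.285*sqrt(2*9.81)*0.06162^1.5 = 0.0657456 m^3/s
Step 2 — volume: V = 0.0657456 * 2.670*3600 = 631.946 m^3
Step 3 — depth: d = V/A * 1000 = 631.946/1414 * 1000 = 446.9 mm
Therefore the depth of water applied = 446.9 mm.


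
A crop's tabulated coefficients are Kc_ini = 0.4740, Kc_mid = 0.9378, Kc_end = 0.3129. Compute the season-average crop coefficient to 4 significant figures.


Approach: apply a simple seasonal average, Kc_avg = (Kc_ini + Kc_mid + Kc_end)/3.
Kc_avg = (0.4740 + 0.9378 + 0.3129)/3 = 0.5749
Therefore the season-average crop coefficient = 0.5749.


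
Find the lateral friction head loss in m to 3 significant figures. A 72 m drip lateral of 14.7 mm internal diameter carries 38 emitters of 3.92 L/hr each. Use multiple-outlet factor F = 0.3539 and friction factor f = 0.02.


Approach: apply Darcy-Weisbach with the multiple-outlet F-factor, Q = n*q/(3600*1000) m^3/s; v = Q/A; hf = F*f*(L/D)*(v^2/(2g)).
Q = 38*3.92/(3600*1000) = 4.1378e-05 m^3/s
A = pi*(14.7e-3/2)^2 = 1.6972e-04 m^2, so v = Q/A = 0.24381 m/s
hf = 0.3539*0.02*(72/0.0147)*(0.24381^2/(2*9.81)) = 0.105 m
Therefore the lateral friction head loss = 0.105 m.


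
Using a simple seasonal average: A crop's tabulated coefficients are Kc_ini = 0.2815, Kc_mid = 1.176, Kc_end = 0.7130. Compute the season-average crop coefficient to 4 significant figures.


Approach: apply a simple seasonal average, Kc_avg = (Kc_ini + Kc_mid + Kc_end)/3.
Kc_avg = (0.2815 + 1.176 + 0.7130)/3 = 0.7235
Therefore the season-average crop coefficient = 0.7235.


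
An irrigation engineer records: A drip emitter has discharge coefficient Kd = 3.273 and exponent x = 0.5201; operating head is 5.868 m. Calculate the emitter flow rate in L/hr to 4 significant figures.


Approach: apply the emitter characteristic equation, q = Kd * h^x.
q = 3.273 * 5.868^0.5201 = 8.216 L/hr
Therefore the emitter flow rate = 8.216 L/hr.


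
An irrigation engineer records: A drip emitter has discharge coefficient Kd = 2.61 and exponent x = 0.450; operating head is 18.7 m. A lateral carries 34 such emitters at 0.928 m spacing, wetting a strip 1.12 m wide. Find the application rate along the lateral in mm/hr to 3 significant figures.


Approach: apply the emitter equation with a lateral mass balance, q = Kd*h^x; Q = n*q; rate = Q/(n*spacing*width).
Step 1 — single emitter flow (q = Kd*h^x):
  q = 2.61 * 18.7^0.450 = 9.7492 L/hr
Step 2 — total lateral flow: Q = 34 * 9.7492 = 331.47 L/hr
Step 3 — wetted area: A = 34 * 0.928 * 1.12 = 35.338 m^2
Step 4 — application rate: Q/A = 331.47/35.338 = 9.38 mm/hr
Therefore the application rate along the lateral = 9.38 mm/hr.


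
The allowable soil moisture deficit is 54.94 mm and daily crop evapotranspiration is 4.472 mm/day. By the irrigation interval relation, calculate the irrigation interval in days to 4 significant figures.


Approach: apply the irrigation interval relation, interval = SMD / ETc.
interval = 54.94 / 4.472 = 12.29 days
Therefore the irrigation interval = 12.29 days.


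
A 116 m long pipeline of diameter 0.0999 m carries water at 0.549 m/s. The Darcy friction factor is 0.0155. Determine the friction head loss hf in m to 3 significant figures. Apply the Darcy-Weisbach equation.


Approach: apply the Darcy-Weisbach equation, hf = f*(L/D)*(v^2/(2g)).
hf = 0.0155 * (116/0.0999) * (0.549^2 / (2*9.81))
hf = 0.276 m
Therefore the friction head loss hf = 0.276 m.


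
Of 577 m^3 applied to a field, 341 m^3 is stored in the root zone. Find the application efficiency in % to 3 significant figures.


Approach: apply the application efficiency ratio, Ea = (stored/applied)*100.
Ea = (341/577)*100 = 59.1 %
Therefore the application efficiency = 59.1 %.


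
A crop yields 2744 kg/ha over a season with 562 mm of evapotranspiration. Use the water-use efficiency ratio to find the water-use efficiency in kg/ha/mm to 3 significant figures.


Approach: apply the water-use efficiency ratio, WUE = yield/ET.
WUE = 2744 / 562 = 4.88 kg/ha/mm
Therefore the water-use efficiency = 4.88 kg/ha/mm.


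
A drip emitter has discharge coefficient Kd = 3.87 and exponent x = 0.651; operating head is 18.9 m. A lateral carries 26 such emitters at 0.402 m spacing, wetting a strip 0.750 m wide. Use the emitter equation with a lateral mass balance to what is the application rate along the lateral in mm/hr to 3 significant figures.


Approach: apply the emitter equation with a lateral mass balance, q = Kd*h^x; Q = n*q; rate = Q/(n*spacing*width).
Step 1 — single emitter flow (q = Kd*h^x):
  q = 3.87 * 18.9^0.651 = 26.223 L/hr
Step 2 — total lateral flow: Q = 26 * 26.223 = 681.81 L/hr
Step 3 — wetted area: A = 26 * 0.402 * 0.750 = 7.8390 m^2
Step 4 — application rate: Q/A = 681.81/7.8390 = 87.0 mm/hr
Therefore the application rate along the lateral = 87.0 mm/hr.


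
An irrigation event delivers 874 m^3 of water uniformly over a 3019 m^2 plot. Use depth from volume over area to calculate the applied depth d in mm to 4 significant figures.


Approach: apply depth from volume over area, d = (V/A)*1000.
d = (874 / 3019) * 1000 = 289.5 mm
Therefore the applied depth d = 289.5 mm.


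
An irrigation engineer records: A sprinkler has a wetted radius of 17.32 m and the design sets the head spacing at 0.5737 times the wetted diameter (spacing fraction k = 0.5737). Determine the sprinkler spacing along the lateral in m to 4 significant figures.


Approach: apply the sprinkler spacing rule (spacing as a fraction of wetted diameter), S = k*(2*R).
S = 0.5737 * (2 * 17.32) = 19.87 m
Therefore the sprinkler spacing along the lateral = 19.87 m.


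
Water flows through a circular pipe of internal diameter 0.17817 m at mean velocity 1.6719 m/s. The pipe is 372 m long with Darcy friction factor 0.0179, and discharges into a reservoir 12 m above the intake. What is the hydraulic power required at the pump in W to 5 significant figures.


Approach: apply continuity + Darcy-Weisbach + hydraulic power, Q = A*v; hf = f*(L/D)*(v^2/(2g)); H = static + hf; P = rho*g*Q*H.
Step 1 — flow rate (continuity, Q = A*v):
  A = pi*(0.17817/2)^2 = 0.02493211 m^2
  Q = 0.02493211 * 1.6719 = 0.04168400 m^3/s
Step 2 — friction head loss (Darcy-Weisbach):
  hf = 0.0179 * (372/0.17817) * (1.6719^2 / (2*9.81))
  hf = 5.324551 m
Step 3 — total head: H = 12 + 5.324551 = 17.32455 m
Step 4 — hydraulic power (P = rho*g*Q*H):
  P = 1000 * 9.81 * 0.04168400 * 17.32455 = 7084.4 W
Therefore the hydraulic power required at the pump = 7084.4 W.


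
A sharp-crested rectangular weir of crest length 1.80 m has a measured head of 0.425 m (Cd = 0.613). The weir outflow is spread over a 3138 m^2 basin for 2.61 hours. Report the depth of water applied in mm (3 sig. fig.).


Approach: apply the rectangular weir equation with a volume-to-depth conversion, Q = (2/3)*Cd*L*sqrt(2g)*H^1.5; d = Q*t/A * 1000.
Step 1 — weir discharge:
  Q = (2/3)*0.613*1.80*sqrt(2*9.81)*0.425^1.5 = 0.90276 m^3/s
Step 2 — volume: V = 0.90276 * 2.61*3600 = 8482.4 m^3
Step 3 — depth: d = V/A * 1000 = 8482.4/3138 * 1000 = 2700 mm
Therefore the depth of water applied = 2700 mm.


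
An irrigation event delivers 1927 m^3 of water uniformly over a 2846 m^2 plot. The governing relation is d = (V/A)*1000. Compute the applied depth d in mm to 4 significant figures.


d = (1927 / 2846) * 1000 = 677.1 mm
Therefore the applied depth d = 677.1 mm.


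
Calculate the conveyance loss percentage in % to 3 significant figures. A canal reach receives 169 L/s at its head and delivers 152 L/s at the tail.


Approach: apply the conveyance loss ratio, loss% = ((Q_head - Q_tail)/Q_head)*100.
loss = ((169 - 152)/169)*100 = 10.1 %
Therefore the conveyance loss percentage = 10.1 %.


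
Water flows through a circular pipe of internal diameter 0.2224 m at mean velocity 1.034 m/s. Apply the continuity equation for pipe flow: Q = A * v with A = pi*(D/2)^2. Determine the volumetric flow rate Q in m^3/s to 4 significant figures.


A = pi*(0.2224/2)^2 = 0.0388472 m^2
Q = 0.0388472 * 1.034 = 0.04017 m^3/s
Therefore the volumetric flow rate Q = 0.04017 m^3/s.


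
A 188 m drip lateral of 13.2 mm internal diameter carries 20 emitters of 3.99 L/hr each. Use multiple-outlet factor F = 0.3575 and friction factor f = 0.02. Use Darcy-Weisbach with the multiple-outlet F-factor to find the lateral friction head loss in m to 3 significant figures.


Approach: apply Darcy-Weisbach with the multiple-outlet F-factor, Q = n*q/(3600*1000) m^3/s; v = Q/A; hf = F*f*(L/D)*(v^2/(2g)).
Q = 20*3.99/(3600*1000) = 2.2167e-05 m^3/s
A = pi*(13.2e-3/2)^2 = 1.3685e-04 m^2, so v = Q/A = 0.16198 m/s
hf = 0.3575*0.02*(188/0.0132)*(0.16198^2/(2*9.81)) = 0.136 m
Therefore the lateral friction head loss = 0.136 m.


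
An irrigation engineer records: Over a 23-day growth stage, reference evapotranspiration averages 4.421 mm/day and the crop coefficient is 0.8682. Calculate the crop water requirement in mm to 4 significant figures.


Approach: apply the crop water requirement relation, CWR = ET0 * Kc * days.
CWR = 4.421 * 0.8682 * 23 = 88.28 mm
Therefore the crop water requirement = 88.28 mm.


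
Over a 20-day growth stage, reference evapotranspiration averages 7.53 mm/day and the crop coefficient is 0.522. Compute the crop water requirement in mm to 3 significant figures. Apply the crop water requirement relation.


Approach: apply the crop water requirement relation, CWR = ET0 * Kc * days.
CWR = 7.53 * 0.522 * 20 = 78.6 mm
Therefore the crop water requirement = 78.6 mm.


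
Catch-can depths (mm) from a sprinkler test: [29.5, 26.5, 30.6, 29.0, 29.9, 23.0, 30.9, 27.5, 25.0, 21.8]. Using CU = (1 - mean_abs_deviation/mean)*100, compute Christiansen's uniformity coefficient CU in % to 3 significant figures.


mean = 27.370 mm
mean |d_i - mean| = 2.6360 mm
CU = (1 - 2.6360/27.370)*100 = 90.4 %
Therefore Christiansen's uniformity coefficient CU = 90.4 %.


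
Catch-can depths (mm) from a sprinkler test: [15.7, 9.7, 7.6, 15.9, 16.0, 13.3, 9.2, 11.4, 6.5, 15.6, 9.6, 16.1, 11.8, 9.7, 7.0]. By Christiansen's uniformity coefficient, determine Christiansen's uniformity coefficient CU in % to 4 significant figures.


Approach: apply Christiansen's uniformity coefficient, CU = (1 - mean_abs_deviation/mean)*100.
mean = 11.6733 mm
mean |d_i - mean| = 3.02489 mm
CU = (1 - 3.02489/11.6733)*100 = 74.09 %
Therefore Christiansen's uniformity coefficient CU = 74.09 %.


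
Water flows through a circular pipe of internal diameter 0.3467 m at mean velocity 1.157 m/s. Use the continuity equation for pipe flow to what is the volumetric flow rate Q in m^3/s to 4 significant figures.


Approach: apply the continuity equation for pipe flow, Q = A * v with A = pi*(D/2)^2.
A = pi*(0.3467/2)^2 = 0.0944056 m^2
Q = 0.0944056 * 1.157 = 0.1092 m^3/s
Therefore the volumetric flow rate Q = 0.1092 m^3/s.


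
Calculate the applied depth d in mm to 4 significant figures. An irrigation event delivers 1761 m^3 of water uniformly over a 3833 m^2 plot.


Approach: apply depth from volume over area, d = (V/A)*1000.
d = (1761 / 3833) * 1000 = 459.4 mm
Therefore the applied depth d = 459.4 mm.


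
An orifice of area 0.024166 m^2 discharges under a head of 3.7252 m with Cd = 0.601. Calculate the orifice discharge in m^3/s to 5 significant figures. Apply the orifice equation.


Approach: apply the orifice equation, Q = Cd*A*sqrt(2*g*h).
Q = 0.601 * 0.024166 * sqrt(2*9.81*3.7252) = 0.12417 m^3/s
Therefore the orifice discharge = 0.12417 m^3/s.


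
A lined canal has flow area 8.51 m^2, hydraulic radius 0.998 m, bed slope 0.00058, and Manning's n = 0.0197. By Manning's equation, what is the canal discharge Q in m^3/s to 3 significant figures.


Approach: apply Manning's equation, Q = (1/n)*A*R^(2/3)*S^(1/2).
Q = (1/0.0197) * 8.51 * 0.998^(2/3) * 0.00058^(1/2) = 10.4 m^3/s
Therefore the canal discharge Q = 10.4 m^3/s.


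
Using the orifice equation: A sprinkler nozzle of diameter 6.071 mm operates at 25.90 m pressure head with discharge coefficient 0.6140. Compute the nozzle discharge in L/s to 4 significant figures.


Approach: apply the orifice equation, Q = Cd*A*sqrt(2*g*h), A = pi*(d/2)^2.
A = pi*(6.071e-3/2)^2 = 2.89475e-05 m^2
Q = 0.6140 * 2.89475e-05 * sqrt(2*9.81*25.90) * 1000 = 0.4007 L/s
Therefore the nozzle discharge = 0.4007 L/s.


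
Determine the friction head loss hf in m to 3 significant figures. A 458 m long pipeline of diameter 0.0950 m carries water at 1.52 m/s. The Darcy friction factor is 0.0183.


Approach: apply the Darcy-Weisbach equation, hf = f*(L/D)*(v^2/(2g)).
hf = 0.0183 * (458/0.0950) * (1.52^2 / (2*9.81))
hf = 10.4 m
Therefore the friction head loss hf = 10.4 m.


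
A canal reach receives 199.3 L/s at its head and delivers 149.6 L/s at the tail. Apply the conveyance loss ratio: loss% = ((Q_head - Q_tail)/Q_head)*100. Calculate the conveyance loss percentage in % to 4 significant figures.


loss = ((199.3 - 149.6)/199.3)*100 = 24.94 %
Therefore the conveyance loss percentage = 24.94 %.


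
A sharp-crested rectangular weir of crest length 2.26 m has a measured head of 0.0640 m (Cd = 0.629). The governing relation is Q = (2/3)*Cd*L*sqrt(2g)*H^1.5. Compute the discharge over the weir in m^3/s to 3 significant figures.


Q = (2/3)*0.629*2.26*sqrt(2*9.81)*0.0640^1.5 = 0.0680 m^3/s
Therefore the discharge over the weir = 0.0680 m^3/s.


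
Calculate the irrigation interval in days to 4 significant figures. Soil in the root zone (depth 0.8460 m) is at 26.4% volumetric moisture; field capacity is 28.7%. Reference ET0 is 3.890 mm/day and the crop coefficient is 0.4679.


Approach: apply soil-water budget scheduling, SMD = (FC-theta)/100*depth*1000; ETc = ET0*Kc; interval = SMD/ETc.
Step 1 — soil moisture deficit:
  SMD = (28.7 - 26.4)/100 * 0.8460 * 1000 = 19.4580 mm
Step 2 — daily crop ET (ETc = ET0*Kc):
  ETc = 3.890 * 0.4679 = 1.82013 mm/day
Step 3 — irrigation interval (SMD/ETc):
  interval = 19.4580 / 1.82013 = 10.69 days
Therefore the irrigation interval = 10.69 days.


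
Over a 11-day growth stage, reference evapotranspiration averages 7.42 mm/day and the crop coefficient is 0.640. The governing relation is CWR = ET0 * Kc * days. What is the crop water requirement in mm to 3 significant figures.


CWR = 7.42 * 0.640 * 11 = 52.2 mm
Therefore the crop water requirement = 52.2 mm.


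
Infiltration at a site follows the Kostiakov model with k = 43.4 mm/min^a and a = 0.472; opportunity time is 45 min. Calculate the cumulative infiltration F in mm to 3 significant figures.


Approach: apply the Kostiakov infiltration equation, F = k*t^a.
F = 43.4 * 45^0.472 = 262 mm
Therefore the cumulative infiltration F = 262 mm.


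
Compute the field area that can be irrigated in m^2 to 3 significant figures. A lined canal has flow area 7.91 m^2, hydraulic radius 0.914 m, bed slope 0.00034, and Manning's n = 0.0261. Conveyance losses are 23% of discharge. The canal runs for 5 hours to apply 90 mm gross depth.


Approach: apply Manning's equation with a conveyance and depth budget, Q = (1/n)*A*R^(2/3)*S^(1/2); Q_field = Q*(1-loss); Area = Q_field*t/(d/1000).
Step 1 — canal discharge (Manning's equation):
  Q = (1/0.0261) * 7.91 * 0.914^(2/3) * 0.00034^(1/2) = 5.2631 m^3/s
Step 2 — delivered flow: Q_field = 5.2631*(1 - 23/100) = 4.0526 m^3/s
Step 3 — volume delivered: V = 4.0526 * 5*3600 = 72946 m^3
Step 4 — area served: A = V / (depth/1000) = 72946 / 0.09 = 811000 m^2
Therefore the field area that can be irrigated = 811000 m^2.


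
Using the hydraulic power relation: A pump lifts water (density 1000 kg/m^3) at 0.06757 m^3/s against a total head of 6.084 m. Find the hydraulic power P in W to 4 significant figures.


Approach: apply the hydraulic power relation, P = rho*g*Q*H.
P = 1000 * 9.81 * 0.06757 * 6.084 = 4033 W
Therefore the hydraulic power P = 4033 W.


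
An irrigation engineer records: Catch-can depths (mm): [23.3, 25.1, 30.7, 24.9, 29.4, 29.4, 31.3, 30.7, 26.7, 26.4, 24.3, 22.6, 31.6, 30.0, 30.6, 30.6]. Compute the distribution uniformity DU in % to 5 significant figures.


Approach: apply the low-quarter distribution uniformity, DU = (mean of lowest quarter of readings / overall mean)*100.
sorted lowest 4 of 16: [22.6, 23.3, 24.3, 24.9] -> mean = 23.77500 mm
overall mean = 27.97500 mm
DU = (23.77500/27.97500)*100 = 84.987 %
Therefore the distribution uniformity DU = 84.987 %.


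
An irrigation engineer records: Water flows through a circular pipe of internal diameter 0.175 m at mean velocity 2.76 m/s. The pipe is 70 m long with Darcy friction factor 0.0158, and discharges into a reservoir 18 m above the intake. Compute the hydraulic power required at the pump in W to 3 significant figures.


Approach: apply continuity + Darcy-Weisbach + hydraulic power, Q = A*v; hf = f*(L/D)*(v^2/(2g)); H = static + hf; P = rho*g*Q*H.
Step 1 — flow rate (continuity, Q = A*v):
  A = pi*(0.175/2)^2 = 0.024053 m^2
  Q = 0.024053 * 2.76 = 0.066386 m^3/s
Step 2 — friction head loss (Darcy-Weisbach):
  hf = 0.0158 * (70/0.175) * (2.76^2 / (2*9.81))
  hf = 2.4538 m
Step 3 — total head: H = 18 + 2.4538 = 20.454 m
Step 4 — hydraulic power (P = rho*g*Q*H):
  P = 1000 * 9.81 * 0.066386 * 20.454 = 13300 W
Therefore the hydraulic power required at the pump = 13300 W.


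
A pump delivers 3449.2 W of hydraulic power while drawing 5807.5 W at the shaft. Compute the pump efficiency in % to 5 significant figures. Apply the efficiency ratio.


Approach: apply the efficiency ratio, eta = (P_out/P_in)*100.
eta = (3449.2 / 5807.5) * 100 = 59.392 %
Therefore the pump efficiency = 59.392 %.


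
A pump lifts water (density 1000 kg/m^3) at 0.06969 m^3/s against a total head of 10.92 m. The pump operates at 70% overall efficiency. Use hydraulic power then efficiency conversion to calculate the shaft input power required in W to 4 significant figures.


Approach: apply hydraulic power then efficiency conversion, P = rho*g*Q*H; P_in = P/eta.
Step 1 — hydraulic power (P = rho*g*Q*H):
  P = 1000 * 9.81 * 0.06969 * 10.92 = 7465.56 W
Step 2 — input power: P_in = P/eta = 7465.56 / 0.7 = 10670 W
Therefore the shaft input power required = 10670 W.


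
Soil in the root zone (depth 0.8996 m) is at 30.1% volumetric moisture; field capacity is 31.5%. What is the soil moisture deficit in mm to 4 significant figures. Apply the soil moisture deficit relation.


Approach: apply the soil moisture deficit relation, SMD = (FC - theta)/100 * depth * 1000.
SMD = (31.5 - 30.1)/100 * 0.8996 * 1000 = 12.59 mm
Therefore the soil moisture deficit = 12.59 mm.


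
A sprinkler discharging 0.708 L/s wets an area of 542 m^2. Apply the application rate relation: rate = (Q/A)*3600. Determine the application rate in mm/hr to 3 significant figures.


rate = (0.708 / 542) * 3600 = 4.70 mm/hr
Therefore the application rate = 4.70 mm/hr.


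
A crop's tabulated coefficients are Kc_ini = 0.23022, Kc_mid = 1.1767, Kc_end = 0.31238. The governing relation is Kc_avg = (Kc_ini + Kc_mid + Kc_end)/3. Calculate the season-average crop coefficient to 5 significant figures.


Kc_avg = (0.23022 + 1.1767 + 0.31238)/3 = 0.57310
Therefore the season-average crop coefficient = 0.57310.


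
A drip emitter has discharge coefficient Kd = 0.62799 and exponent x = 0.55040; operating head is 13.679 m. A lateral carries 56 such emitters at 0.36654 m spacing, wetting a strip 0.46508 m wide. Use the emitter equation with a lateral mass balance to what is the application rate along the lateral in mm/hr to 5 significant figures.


Approach: apply the emitter equation with a lateral mass balance, q = Kd*h^x; Q = n*q; rate = Q/(n*spacing*width).
Step 1 — single emitter flow (q = Kd*h^x):
  q = 0.62799 * 13.679^0.55040 = 2.649946 L/hr
Step 2 — total lateral flow: Q = 56 * 2.649946 = 148.3970 L/hr
Step 3 — wetted area: A = 56 * 0.36654 * 0.46508 = 9.546344 m^2
Step 4 — application rate: Q/A = 148.3970/9.546344 = 15.545 mm/hr
Therefore the application rate along the lateral = 15.545 mm/hr.
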